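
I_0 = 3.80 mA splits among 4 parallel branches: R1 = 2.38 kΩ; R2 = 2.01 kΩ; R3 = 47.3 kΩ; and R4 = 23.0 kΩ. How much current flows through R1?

Total conductance ΣG = 1/2.38 + 1/2.01 + 1/47.3 + 1/23.0 = 0.9823 (units of 1/kΩ).
By the current-divider rule, I = I_0 · G_k/ΣG = 3.80 × 0.4277 = 1.625 mA.

I ≈ 1.63 mA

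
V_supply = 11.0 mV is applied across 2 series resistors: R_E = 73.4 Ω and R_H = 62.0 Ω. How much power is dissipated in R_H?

The common current is I = 11.0/135.4 = 0.08124 mA.
P = I²R = 0.006600 × 62.0 = 0.4092 µW.

P ≈ 0.409 µW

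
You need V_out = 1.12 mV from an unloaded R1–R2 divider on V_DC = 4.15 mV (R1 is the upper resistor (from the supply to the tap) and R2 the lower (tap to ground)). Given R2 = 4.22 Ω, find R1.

R1 ≈ 11.4 Ω

V_out/V_DC = R2/(R1+R2) = 0.2699.
Rearranging, R1 = R2·(1−k)/k = 4.22 × 2.705 = 11.42 Ω.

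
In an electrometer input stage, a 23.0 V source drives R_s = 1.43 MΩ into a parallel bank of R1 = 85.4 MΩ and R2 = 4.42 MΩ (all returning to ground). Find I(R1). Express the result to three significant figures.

Combine the parallel branches: R_p = (1/85.4 + 1/4.42)⁻¹ = 4.202 MΩ.
V_A by voltage divider: V_A = 23.0 × 4.202/(1.43 + 4.202) = 17.16 V.
I(R1) = V_A / R1 = 17.16/85.4 = 0.2009 µA.

I ≈ 0.201 µA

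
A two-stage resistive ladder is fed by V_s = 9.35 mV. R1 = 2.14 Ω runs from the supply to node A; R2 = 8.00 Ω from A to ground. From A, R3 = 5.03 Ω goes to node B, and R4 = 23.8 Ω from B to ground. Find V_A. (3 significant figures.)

Node A sees R2 in parallel with the series input of stage 2, R3 + R4 = 28.83 Ω.
R2 ‖ (R3+R4) = 6.262 Ω.
V_A = 9.35 × 6.262/(2.14 + 6.262) = 6.969 mV.

V_A ≈ 6.97 mV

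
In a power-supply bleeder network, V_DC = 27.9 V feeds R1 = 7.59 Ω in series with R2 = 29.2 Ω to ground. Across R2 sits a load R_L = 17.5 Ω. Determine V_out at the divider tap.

The load sits in parallel with R2, giving an effective lower resistance R2' = R2·R_L/(R2+R_L) = 10.94 Ω.
Now apply the divider: V_out = 27.9 × 0.5904 = 16.47 V.
(Unloaded it would be 22.1 V; the load pulls it down.)

V_out ≈ 16.5 V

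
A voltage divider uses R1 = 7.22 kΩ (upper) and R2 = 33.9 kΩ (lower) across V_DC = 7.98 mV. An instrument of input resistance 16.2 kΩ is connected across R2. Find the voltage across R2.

R2 ‖ R_L = (33.9 × 16.2)/(33.9 + 16.2) = 10.96 kΩ.
Then V_out = V_DC · R2'/(R1 + R2') = 7.98 × 10.96/18.18 = 4.811 mV.
(Unloaded it would be 6.58 mV; the load pulls it down.)

V_out ≈ 4.81 mV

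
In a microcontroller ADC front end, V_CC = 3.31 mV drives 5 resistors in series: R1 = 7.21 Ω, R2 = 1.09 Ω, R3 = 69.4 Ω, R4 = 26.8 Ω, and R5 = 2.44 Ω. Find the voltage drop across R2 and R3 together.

ΣR = 7.21 + 1.09 + 69.4 + 26.8 + 2.44 = 106.9 Ω.
R_{R2..R3} = 1.09 + 69.4 = 70.49 Ω.
V = V_CC · R/ΣR = 3.31 × 0.6592 = 2.182 mV.

V ≈ 2.18 mV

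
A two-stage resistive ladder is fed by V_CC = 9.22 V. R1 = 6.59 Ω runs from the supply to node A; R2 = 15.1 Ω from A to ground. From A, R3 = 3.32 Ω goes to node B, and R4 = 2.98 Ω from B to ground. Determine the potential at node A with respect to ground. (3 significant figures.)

V_A ≈ 3.71 V

The second stage (R3 + R4 = 6.300 Ω) loads node A in parallel with R2.
Effective lower resistance at A: R2 ‖ 6.300 = 4.445 Ω.
First divider: V_A = V_CC · 4.445/(6.59 + 4.445) = 3.714 V.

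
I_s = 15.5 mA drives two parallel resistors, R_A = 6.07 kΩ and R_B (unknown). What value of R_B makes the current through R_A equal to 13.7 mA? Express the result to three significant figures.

R_B ≈ 46.2 kΩ

The fraction through R_A equals R_B/(R_A+R_B).
13.7/15.5 = R_B/(R_A + R_B) → R_B = R_A · (0.8839)/(1 − 0.8839) = 6.07 × 7.611 = 46.20 kΩ.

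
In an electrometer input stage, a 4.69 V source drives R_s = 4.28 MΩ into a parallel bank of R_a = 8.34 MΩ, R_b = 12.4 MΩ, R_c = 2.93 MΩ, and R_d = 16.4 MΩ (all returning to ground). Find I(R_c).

Equivalent of the parallel group: R_p = 1.659 MΩ.
V_A = 4.69 × 1.659/5.939 = 1.310 V.
Branch current I = V_A/R_c = 1.310/2.93 = 0.4471 µA.

I ≈ 0.447 µA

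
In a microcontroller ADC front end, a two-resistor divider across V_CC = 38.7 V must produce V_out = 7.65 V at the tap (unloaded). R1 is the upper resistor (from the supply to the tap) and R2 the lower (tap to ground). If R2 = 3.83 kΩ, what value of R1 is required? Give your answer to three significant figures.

The divider ratio is R2/(R1+R2) = 7.65/38.7 = 0.1977.
Rearranging, R1 = R2·(1−k)/k = 3.83 × 4.059 = 15.55 kΩ.

R1 ≈ 15.5 kΩ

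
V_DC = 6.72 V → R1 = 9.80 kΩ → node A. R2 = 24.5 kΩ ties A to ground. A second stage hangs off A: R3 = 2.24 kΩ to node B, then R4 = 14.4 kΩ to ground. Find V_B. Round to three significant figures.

Node A sees R2 in parallel with the series input of stage 2, R3 + R4 = 16.64 kΩ.
R2 ‖ (R3+R4) = 9.910 kΩ.
V_A = 6.72 × 9.910/(9.80 + 9.910) = 3.379 V.
Stage 2 is unloaded, so V_B = V_A · R4/(R3+R4) = 3.379 × 14.4/16.64 = 2.924 V.

V_B ≈ 2.92 V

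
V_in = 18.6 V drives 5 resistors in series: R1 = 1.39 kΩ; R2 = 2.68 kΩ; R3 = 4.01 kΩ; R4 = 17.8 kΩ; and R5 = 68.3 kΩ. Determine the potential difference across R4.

V ≈ 3.52 V

ΣR = 1.39 + 2.68 + 4.01 + 17.8 + 68.3 = 94.18 kΩ.
Voltage divider: V = V_in · (17.80 / 94.18) = 18.6 × 0.1890 = 3.515 V.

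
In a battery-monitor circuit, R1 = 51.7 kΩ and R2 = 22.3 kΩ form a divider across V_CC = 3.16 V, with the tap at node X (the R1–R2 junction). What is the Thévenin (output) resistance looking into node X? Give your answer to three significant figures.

R_th ≈ 15.6 kΩ

Zeroing V_CC shorts the top of R1 to ground, so R_th = R1 ‖ R2 = 15.58 kΩ.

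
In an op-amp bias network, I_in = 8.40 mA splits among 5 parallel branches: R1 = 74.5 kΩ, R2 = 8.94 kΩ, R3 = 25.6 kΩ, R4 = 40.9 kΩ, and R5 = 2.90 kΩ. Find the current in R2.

I ≈ 1.76 mA

Total conductance ΣG = 1/74.5 + 1/8.94 + 1/25.6 + 1/40.9 + 1/2.90 = 0.5336 (units of 1/kΩ).
R2 takes the fraction G_k/ΣG = 0.1119/0.5336 = 0.2096, so I = 8.40 × 0.2096 = 1.761 mA.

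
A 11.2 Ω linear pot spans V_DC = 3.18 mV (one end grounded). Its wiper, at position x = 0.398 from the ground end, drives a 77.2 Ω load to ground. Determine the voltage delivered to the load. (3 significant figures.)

V_out ≈ 1.22 mV

The pot divides into 6.742 Ω above the wiper and 4.458 Ω below.
Lower segment in parallel with the load: 4.458 ‖ 77.2 = 4.214 Ω.
V_out = 3.18 × 4.214/(6.742 + 4.214) = 1.223 mV.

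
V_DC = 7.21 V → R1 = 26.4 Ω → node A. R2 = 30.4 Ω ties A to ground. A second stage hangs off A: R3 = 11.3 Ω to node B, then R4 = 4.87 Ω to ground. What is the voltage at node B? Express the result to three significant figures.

V_B ≈ 0.620 V

Looking into the second stage from A: R3 + R4 = 16.17 Ω appears in parallel with R2.
Effective lower resistance at A: R2 ‖ 16.17 = 10.56 Ω.
So V_A = 7.21 × 0.2856 = 2.059 V.
Then the unloaded second divider: V_B = V_A × R4/(R3+R4) = 2.059 × 0.3012 = 0.6202 V.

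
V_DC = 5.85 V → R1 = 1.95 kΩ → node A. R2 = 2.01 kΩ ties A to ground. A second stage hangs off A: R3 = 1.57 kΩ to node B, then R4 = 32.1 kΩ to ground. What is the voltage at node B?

V_B ≈ 2.75 V

The second stage (R3 + R4 = 33.67 kΩ) loads node A in parallel with R2.
R2 ‖ (R3+R4) = 1.897 kΩ.
First divider: V_A = V_DC · 1.897/(1.95 + 1.897) = 2.885 V.
V_B = V_A × 0.9534 = 2.750 V.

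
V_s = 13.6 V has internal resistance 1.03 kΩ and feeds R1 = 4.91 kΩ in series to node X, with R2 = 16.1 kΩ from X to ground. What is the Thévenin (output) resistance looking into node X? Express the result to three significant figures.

R_th ≈ 4.34 kΩ

R1' = 1.03 + 4.91 = 5.940 kΩ (source resistance + R1).
With V_s suppressed (replaced by a short), R_th = R1' ‖ R2 = (5.940 × 16.1)/(5.940 + 16.1) = 4.339 kΩ.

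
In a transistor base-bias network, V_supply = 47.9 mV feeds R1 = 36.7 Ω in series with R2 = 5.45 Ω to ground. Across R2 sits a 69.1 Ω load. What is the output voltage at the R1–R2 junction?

V_out ≈ 5.80 mV

R2 ‖ R_L = (5.45 × 69.1)/(5.45 + 69.1) = 5.052 Ω.
Then V_out = V_supply · R2'/(R1 + R2') = 47.9 × 5.052/41.75 = 5.795 mV.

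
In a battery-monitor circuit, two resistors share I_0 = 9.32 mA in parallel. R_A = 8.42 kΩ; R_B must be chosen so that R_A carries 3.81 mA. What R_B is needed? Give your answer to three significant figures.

Two-branch current divider: I_A = I_0 · R_B/(R_A + R_B).
With f = 0.4088, R_B = R_A · f/(1−f) = 8.42 × 0.6915 = 5.822 kΩ.

R_B ≈ 5.82 kΩ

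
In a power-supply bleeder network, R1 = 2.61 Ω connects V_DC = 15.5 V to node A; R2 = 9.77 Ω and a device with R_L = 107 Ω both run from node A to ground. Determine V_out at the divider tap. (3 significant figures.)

V_out ≈ 12.0 V

R2 ‖ R_L = (9.77 × 107)/(9.77 + 107) = 8.953 Ω.
Then V_out = V_DC · R2'/(R1 + R2') = 15.5 × 8.953/11.56 = 12.00 V.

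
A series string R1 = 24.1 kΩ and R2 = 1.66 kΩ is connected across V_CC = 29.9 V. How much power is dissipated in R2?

P ≈ 2.24 mW

The common current is I = 29.9/25.76 = 1.161 mA.
P(R2) = I²·R2 = (1.161)² × 1.66 = 2.236 mW.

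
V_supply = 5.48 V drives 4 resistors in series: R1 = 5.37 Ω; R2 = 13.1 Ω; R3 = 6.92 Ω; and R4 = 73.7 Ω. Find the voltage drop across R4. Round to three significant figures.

V ≈ 4.08 V

Series total: ΣR = 5.37 + 13.1 + 6.92 + 73.7 = 99.09 Ω.
Voltage divider: V = V_supply · (73.70 / 99.09) = 5.48 × 0.7438 = 4.076 V.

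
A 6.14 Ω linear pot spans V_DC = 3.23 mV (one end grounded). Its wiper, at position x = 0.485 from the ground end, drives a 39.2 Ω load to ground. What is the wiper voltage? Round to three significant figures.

Lower segment x·R_p = 2.978 Ω; upper segment (1−x)·R_p = 3.162 Ω.
(x·R_p) ‖ R_L = 2.768 Ω.
V_out = 3.23 × 2.768/(3.162 + 2.768) = 1.508 mV.
(Unloaded: V_out = x·V_DC = 1.57 mV.)

V_out ≈ 1.51 mV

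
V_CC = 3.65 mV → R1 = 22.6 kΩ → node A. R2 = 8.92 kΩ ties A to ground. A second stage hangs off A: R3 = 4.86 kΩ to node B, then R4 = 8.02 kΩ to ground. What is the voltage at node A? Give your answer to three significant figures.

Node A sees R2 in parallel with the series input of stage 2, R3 + R4 = 12.88 kΩ.
Effective lower resistance at A: R2 ‖ 12.88 = 5.270 kΩ.
So V_A = 3.65 × 0.1891 = 0.6902 mV.

V_A ≈ 0.690 mV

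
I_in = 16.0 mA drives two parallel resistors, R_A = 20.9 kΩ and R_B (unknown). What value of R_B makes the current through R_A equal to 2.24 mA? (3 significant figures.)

R_B ≈ 3.40 kΩ

In a two-way split, I_A/I_in = R_B/(R_A + R_B).
With f = 0.1400, R_B = R_A · f/(1−f) = 20.9 × 0.1628 = 3.402 kΩ.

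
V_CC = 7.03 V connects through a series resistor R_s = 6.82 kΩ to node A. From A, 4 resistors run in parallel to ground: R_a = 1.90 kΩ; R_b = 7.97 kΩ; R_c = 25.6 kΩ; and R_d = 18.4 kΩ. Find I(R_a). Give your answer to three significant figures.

Parallel bank: R_p = 1/(1/1.90 + 1/7.97 + 1/25.6 + 1/18.4) = 1.342 kΩ.
V_A = 7.03 × 1.342/8.162 = 1.156 V.
I(R_a) = V_A / R_a = 1.156/1.90 = 0.6083 mA.

I ≈ 0.608 mA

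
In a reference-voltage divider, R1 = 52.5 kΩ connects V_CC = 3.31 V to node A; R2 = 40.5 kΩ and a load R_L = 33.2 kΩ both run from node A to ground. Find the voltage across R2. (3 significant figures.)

The load sits in parallel with R2, giving an effective lower resistance R2' = R2·R_L/(R2+R_L) = 18.24 kΩ.
Voltage divider with the loaded lower leg: V_out = 3.31 × 18.24/(52.5 + 18.24) = 3.31 × 0.2579 = 0.8536 V.

V_out ≈ 0.854 V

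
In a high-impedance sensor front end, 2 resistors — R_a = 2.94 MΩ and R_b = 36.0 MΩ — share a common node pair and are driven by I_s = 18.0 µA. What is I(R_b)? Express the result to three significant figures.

I ≈ 1.36 µA

For two parallel branches, I_k = I_s · (other R)/(sum of R).
I(R_b) = 18.0 × 2.94/(2.94 + 36.0) = 18.0 × 0.07550 = 1.359 µA.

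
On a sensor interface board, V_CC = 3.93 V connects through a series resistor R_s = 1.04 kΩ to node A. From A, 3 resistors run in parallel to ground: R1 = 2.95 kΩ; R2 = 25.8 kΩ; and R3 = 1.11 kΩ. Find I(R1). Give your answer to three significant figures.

Equivalent of the parallel group: R_p = 0.7821 kΩ.
V_A = 3.93 × 0.7821/1.822 = 1.687 V.
I(R1) = V_A / R1 = 1.687/2.95 = 0.5718 mA.

I ≈ 0.572 mA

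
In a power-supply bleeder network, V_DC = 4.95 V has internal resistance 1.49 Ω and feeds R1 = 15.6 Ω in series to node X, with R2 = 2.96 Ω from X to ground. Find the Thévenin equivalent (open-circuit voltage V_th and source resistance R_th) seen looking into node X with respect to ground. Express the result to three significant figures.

R1' = 1.49 + 15.6 = 17.09 Ω (source resistance + R1).
V_th is the unloaded tap voltage: V_DC · R2/(R1'+R2) = 4.95 × 0.1476 = 0.7308 V.
With V_DC suppressed (replaced by a short), R_th = R1' ‖ R2 = (17.09 × 2.96)/(17.09 + 2.96) = 2.523 Ω.

V_th ≈ 0.731 V, R_th ≈ 2.52 Ω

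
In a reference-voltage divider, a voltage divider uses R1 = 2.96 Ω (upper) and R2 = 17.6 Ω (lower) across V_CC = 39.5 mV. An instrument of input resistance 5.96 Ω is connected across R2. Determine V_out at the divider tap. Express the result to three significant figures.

V_out ≈ 23.7 mV

First combine the lower leg with the load: R2 ‖ R_L = 4.452 Ω.
Voltage divider with the loaded lower leg: V_out = 39.5 × 4.452/(2.96 + 4.452) = 39.5 × 0.6007 = 23.73 mV.
(Unloaded it would be 33.8 mV; the load pulls it down.)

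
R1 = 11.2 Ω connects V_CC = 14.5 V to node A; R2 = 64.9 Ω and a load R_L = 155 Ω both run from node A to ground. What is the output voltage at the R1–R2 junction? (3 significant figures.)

V_out ≈ 11.6 V

The load sits in parallel with R2, giving an effective lower resistance R2' = R2·R_L/(R2+R_L) = 45.75 Ω.
Now apply the divider: V_out = 14.5 × 0.8033 = 11.65 V.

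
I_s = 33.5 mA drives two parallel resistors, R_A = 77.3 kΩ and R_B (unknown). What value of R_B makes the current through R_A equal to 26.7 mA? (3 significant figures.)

The fraction through R_A equals R_B/(R_A+R_B).
26.7/33.5 = R_B/(R_A + R_B) → R_B = R_A · (0.7970)/(1 − 0.7970) = 77.3 × 3.926 = 303.5 kΩ.

R_B ≈ 304 kΩ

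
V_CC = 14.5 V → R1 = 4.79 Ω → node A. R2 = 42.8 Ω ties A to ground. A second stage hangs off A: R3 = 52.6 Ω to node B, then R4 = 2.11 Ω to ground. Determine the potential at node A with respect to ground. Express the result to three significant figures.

Node A sees R2 in parallel with the series input of stage 2, R3 + R4 = 54.71 Ω.
Effective lower resistance at A: R2 ‖ 54.71 = 24.01 Ω.
So V_A = 14.5 × 0.8337 = 12.09 V.

V_A ≈ 12.1 V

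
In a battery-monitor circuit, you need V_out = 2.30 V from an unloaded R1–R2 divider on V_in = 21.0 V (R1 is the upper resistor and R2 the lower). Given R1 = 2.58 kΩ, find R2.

V_out/V_in = R2/(R1+R2) = 0.1095.
So R2 = R1 · V_out/(V_in − V_out) = 2.58 × 2.30/(21.0 − 2.30) = 2.58 × 0.1230 = 0.3173 kΩ.

R2 ≈ 0.317 kΩ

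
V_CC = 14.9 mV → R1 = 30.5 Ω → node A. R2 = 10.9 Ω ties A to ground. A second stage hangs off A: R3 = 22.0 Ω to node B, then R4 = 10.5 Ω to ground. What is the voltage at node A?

The second stage (R3 + R4 = 32.50 Ω) loads node A in parallel with R2.
Effective lower resistance at A: R2 ‖ 32.50 = 8.162 Ω.
First divider: V_A = V_CC · 8.162/(30.5 + 8.162) = 3.146 mV.

V_A ≈ 3.15 mV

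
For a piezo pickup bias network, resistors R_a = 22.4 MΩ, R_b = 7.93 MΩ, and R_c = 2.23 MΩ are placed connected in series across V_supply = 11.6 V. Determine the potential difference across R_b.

V ≈ 2.83 V

Total series resistance ΣR = 22.4 + 7.93 + 2.23 = 32.56 MΩ.
By the voltage-divider rule, V = 11.6 × 7.930/32.56 = 2.825 V.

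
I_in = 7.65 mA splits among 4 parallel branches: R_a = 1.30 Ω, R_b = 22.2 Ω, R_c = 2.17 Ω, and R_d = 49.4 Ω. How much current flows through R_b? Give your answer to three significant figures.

I ≈ 0.266 mA

ΣG = 1/1.30 + 1/22.2 + 1/2.17 + 1/49.4 = 1.295.
R_b takes the fraction G_k/ΣG = 0.04505/1.295 = 0.03477, so I = 7.65 × 0.03477 = 0.2660 mA.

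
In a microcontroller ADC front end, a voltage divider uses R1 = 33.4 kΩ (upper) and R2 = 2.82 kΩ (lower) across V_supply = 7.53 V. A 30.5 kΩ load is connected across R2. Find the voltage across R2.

V_out ≈ 0.540 V

First combine the lower leg with the load: R2 ‖ R_L = 2.581 kΩ.
Then V_out = V_supply · R2'/(R1 + R2') = 7.53 × 2.581/35.98 = 0.5402 V.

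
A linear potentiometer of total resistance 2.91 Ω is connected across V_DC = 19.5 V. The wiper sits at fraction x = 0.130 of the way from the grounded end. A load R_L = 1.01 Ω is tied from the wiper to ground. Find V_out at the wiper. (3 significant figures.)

Split the track: R_lower = x·R_p = 0.3783 Ω, R_upper = (1−x)·R_p = 2.532 Ω.
Lower segment in parallel with the load: 0.3783 ‖ 1.01 = 0.2752 Ω.
Loaded-divider output: V_out = 19.5 × 0.09805 = 1.912 V.

V_out ≈ 1.91 V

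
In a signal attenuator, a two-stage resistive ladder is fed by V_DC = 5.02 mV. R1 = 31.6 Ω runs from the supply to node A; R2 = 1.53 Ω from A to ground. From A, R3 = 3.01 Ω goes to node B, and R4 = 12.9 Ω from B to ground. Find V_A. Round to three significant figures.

Looking into the second stage from A: R3 + R4 = 15.91 Ω appears in parallel with R2.
R2 ‖ (R3+R4) = 1.396 Ω.
So V_A = 5.02 × 0.04230 = 0.2124 mV.

V_A ≈ 0.212 mV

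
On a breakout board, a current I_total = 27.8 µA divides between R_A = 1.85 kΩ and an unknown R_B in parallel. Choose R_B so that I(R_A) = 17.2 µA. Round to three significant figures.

R_B ≈ 3.00 kΩ

The fraction through R_A equals R_B/(R_A+R_B).
17.2/27.8 = R_B/(R_A + R_B) → R_B = R_A · (0.6187)/(1 − 0.6187) = 1.85 × 1.623 = 3.002 kΩ.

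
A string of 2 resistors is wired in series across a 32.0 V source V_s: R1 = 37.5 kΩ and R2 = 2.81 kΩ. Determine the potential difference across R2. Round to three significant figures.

Total series resistance ΣR = 37.5 + 2.81 = 40.31 kΩ.
Voltage divider: V = V_s · (2.810 / 40.31) = 32.0 × 0.06971 = 2.231 V.

V ≈ 2.23 V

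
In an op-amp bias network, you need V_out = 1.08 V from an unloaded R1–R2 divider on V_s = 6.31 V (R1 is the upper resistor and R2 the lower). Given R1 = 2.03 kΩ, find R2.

R2 ≈ 0.419 kΩ

Required fraction k = V_out/V_s = 0.1712.
R2 = R1 · 0.1712/(1 − 0.1712) = 0.4192 kΩ.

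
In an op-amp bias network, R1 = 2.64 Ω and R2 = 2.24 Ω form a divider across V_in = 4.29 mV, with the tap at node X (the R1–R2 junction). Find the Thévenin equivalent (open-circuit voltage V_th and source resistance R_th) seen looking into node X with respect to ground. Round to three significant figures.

Open-circuit (no load on X): V_th = V_in · R2/(R1 + R2) = 4.29 × 2.24/(2.640 + 2.24) = 1.969 mV.
Looking into X with the source shorted: R_th = R1·R2/(R1+R2) = 2.640 × 2.24/4.880 = 1.212 Ω.

V_th ≈ 1.97 mV, R_th ≈ 1.21 Ω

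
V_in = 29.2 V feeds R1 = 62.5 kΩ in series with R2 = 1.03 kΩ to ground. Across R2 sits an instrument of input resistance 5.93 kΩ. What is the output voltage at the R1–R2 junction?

V_out ≈ 0.404 V

First combine the lower leg with the load: R2 ‖ R_L = 0.8776 kΩ.
Then V_out = V_in · R2'/(R1 + R2') = 29.2 × 0.8776/63.38 = 0.4043 V.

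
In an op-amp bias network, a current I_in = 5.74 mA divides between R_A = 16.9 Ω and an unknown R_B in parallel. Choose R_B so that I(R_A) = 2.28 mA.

R_B ≈ 11.1 Ω

Two-branch current divider: I_A = I_in · R_B/(R_A + R_B).
With f = 0.3972, R_B = R_A · f/(1−f) = 16.9 × 0.6590 = 11.14 Ω.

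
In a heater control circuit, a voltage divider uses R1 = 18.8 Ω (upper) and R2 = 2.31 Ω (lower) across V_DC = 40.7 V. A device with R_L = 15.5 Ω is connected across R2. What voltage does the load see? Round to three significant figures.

V_out ≈ 3.93 V

The load sits in parallel with R2, giving an effective lower resistance R2' = R2·R_L/(R2+R_L) = 2.010 Ω.
Then V_out = V_DC · R2'/(R1 + R2') = 40.7 × 2.010/20.81 = 3.932 V.
(Unloaded it would be 4.45 V; the load pulls it down.)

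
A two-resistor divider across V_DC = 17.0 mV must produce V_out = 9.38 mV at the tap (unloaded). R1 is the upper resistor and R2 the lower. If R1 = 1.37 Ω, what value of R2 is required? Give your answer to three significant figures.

R2 ≈ 1.69 Ω

V_out/V_DC = R2/(R1+R2) = 0.5518.
Rearranging, R2 = R1·k/(1−k) = 1.37 × 1.231 = 1.686 Ω.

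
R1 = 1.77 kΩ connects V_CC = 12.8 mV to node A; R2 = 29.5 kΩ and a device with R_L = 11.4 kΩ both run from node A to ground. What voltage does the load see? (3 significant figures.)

The load sits in parallel with R2, giving an effective lower resistance R2' = R2·R_L/(R2+R_L) = 8.222 kΩ.
Voltage divider with the loaded lower leg: V_out = 12.8 × 8.222/(1.77 + 8.222) = 12.8 × 0.8229 = 10.53 mV.
(Unloaded it would be 12.1 mV; the load pulls it down.)

V_out ≈ 10.5 mV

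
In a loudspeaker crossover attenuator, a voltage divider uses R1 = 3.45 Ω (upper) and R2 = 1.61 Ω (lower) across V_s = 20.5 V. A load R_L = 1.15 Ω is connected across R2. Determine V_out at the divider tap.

V_out ≈ 3.34 V

First combine the lower leg with the load: R2 ‖ R_L = 0.6708 Ω.
Voltage divider with the loaded lower leg: V_out = 20.5 × 0.6708/(3.45 + 0.6708) = 20.5 × 0.1628 = 3.337 V.
(Unloaded it would be 6.52 V; the load pulls it down.)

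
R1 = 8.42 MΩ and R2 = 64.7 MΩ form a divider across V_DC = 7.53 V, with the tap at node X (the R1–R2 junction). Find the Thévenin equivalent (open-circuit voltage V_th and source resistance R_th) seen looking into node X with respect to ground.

Open-circuit (no load on X): V_th = V_DC · R2/(R1 + R2) = 7.53 × 64.7/(8.420 + 64.7) = 6.663 V.
Zeroing V_DC shorts the top of R1 to ground, so R_th = R1 ‖ R2 = 7.450 MΩ.

V_th ≈ 6.66 V, R_th ≈ 7.45 MΩ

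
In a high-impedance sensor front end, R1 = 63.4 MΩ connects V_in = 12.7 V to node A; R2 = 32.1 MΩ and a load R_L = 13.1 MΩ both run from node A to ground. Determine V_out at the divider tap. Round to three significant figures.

The load sits in parallel with R2, giving an effective lower resistance R2' = R2·R_L/(R2+R_L) = 9.303 MΩ.
Now apply the divider: V_out = 12.7 × 0.1280 = 1.625 V.
(Unloaded it would be 4.27 V; the load pulls it down.)

V_out ≈ 1.63 V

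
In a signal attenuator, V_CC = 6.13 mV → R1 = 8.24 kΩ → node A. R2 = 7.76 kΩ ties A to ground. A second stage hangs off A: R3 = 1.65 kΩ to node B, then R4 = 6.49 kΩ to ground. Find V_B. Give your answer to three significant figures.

The second stage (R3 + R4 = 8.140 kΩ) loads node A in parallel with R2.
Effective lower resistance at A: R2 ‖ 8.140 = 3.973 kΩ.
V_A = 6.13 × 3.973/(8.24 + 3.973) = 1.994 mV.
Stage 2 is unloaded, so V_B = V_A · R4/(R3+R4) = 1.994 × 6.49/8.140 = 1.590 mV.

V_B ≈ 1.59 mV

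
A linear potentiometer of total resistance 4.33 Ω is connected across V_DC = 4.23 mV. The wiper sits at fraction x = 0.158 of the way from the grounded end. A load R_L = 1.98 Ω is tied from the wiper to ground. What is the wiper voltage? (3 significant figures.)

Lower segment x·R_p = 0.6841 Ω; upper segment (1−x)·R_p = 3.646 Ω.
(x·R_p) ‖ R_L = 0.5085 Ω.
Then V_out = V_DC · 0.5085/(3.646 + 0.5085) = 0.5177 mV.
(Unloaded: V_out = x·V_DC = 0.668 mV.)

V_out ≈ 0.518 mV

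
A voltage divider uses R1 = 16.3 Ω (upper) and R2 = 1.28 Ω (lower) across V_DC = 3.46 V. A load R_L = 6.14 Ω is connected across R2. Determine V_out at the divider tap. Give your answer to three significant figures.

V_out ≈ 0.211 V

R2 ‖ R_L = (1.28 × 6.14)/(1.28 + 6.14) = 1.059 Ω.
Then V_out = V_DC · R2'/(R1 + R2') = 3.46 × 1.059/17.36 = 0.2111 V.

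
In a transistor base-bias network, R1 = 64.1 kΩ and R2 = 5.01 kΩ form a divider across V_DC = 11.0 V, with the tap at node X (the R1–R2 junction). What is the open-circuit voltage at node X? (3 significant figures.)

V_th ≈ 0.797 V

Open-circuit (no load on X): V_th = V_DC · R2/(R1 + R2) = 11.0 × 5.01/(64.10 + 5.01) = 0.7974 V.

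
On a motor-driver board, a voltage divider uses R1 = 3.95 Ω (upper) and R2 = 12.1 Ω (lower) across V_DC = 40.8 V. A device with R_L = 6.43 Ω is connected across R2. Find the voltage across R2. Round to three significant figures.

The load sits in parallel with R2, giving an effective lower resistance R2' = R2·R_L/(R2+R_L) = 4.199 Ω.
Then V_out = V_DC · R2'/(R1 + R2') = 40.8 × 4.199/8.149 = 21.02 V.

V_out ≈ 21.0 V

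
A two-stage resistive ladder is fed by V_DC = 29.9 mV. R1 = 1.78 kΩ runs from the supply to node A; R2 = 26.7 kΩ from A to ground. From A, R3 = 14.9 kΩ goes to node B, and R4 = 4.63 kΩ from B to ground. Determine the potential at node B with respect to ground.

Node A sees R2 in parallel with the series input of stage 2, R3 + R4 = 19.53 kΩ.
R2 ‖ (R3+R4) = 11.28 kΩ.
V_A = 29.9 × 11.28/(1.78 + 11.28) = 25.82 mV.
Then the unloaded second divider: V_B = V_A × R4/(R3+R4) = 25.82 × 0.2371 = 6.122 mV.

V_B ≈ 6.12 mV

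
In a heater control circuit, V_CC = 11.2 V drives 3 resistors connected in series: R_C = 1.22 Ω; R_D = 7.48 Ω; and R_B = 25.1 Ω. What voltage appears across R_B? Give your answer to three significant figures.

Series total: ΣR = 1.22 + 7.48 + 25.1 = 33.80 Ω.
Voltage divider: V = V_CC · (25.10 / 33.80) = 11.2 × 0.7426 = 8.317 V.

V ≈ 8.32 V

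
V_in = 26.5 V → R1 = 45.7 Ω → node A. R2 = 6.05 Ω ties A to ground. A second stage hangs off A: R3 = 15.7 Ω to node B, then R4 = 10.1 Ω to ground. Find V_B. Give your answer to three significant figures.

V_B ≈ 1.00 V

The second stage (R3 + R4 = 25.80 Ω) loads node A in parallel with R2.
R2 ‖ (R3+R4) = 4.901 Ω.
So V_A = 26.5 × 0.09685 = 2.567 V.
V_B = V_A × 0.3915 = 1.005 V.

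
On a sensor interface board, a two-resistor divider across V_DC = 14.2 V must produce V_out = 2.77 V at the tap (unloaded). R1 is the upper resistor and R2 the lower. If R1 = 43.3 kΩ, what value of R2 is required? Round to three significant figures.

V_out/V_DC = R2/(R1+R2) = 0.1951.
R2 = R1 · 0.1951/(1 − 0.1951) = 10.49 kΩ.

R2 ≈ 10.5 kΩ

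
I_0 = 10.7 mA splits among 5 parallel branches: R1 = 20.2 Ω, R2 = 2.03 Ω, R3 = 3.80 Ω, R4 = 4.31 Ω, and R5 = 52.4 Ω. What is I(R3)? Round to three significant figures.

ΣG = 1/20.2 + 1/2.03 + 1/3.80 + 1/4.31 + 1/52.4 = 1.056.
R3 takes the fraction G_k/ΣG = 0.2632/1.056 = 0.2491, so I = 10.7 × 0.2491 = 2.666 mA.

I ≈ 2.67 mA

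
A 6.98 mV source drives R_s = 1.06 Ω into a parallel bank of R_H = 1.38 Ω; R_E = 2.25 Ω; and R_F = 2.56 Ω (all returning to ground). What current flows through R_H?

I ≈ 1.91 mA

Equivalent of the parallel group: R_p = 0.6411 Ω.
V_A = 6.98 × 0.6411/1.701 = 2.631 mV.
Branch current I = V_A/R_H = 2.631/1.38 = 1.906 mA.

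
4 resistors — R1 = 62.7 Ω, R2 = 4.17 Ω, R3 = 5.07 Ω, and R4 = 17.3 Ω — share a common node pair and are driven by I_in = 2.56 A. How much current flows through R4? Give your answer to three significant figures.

Total conductance ΣG = 1/62.7 + 1/4.17 + 1/5.07 + 1/17.3 = 0.5108 (units of 1/Ω).
Current divider: I(R4) = I_in · G_k/ΣG = 2.56 × (0.05780/0.5108) = 2.56 × 0.1132 = 0.2897 A.

I ≈ 0.290 A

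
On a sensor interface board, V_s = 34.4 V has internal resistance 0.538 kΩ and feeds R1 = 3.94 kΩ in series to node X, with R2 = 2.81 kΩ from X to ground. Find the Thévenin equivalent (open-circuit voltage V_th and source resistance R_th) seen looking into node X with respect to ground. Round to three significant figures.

V_th ≈ 13.3 V, R_th ≈ 1.73 kΩ

R1' = 0.538 + 3.94 = 4.478 kΩ (source resistance + R1).
Open-circuit (no load on X): V_th = V_s · R2/(R1' + R2) = 34.4 × 2.81/(4.478 + 2.81) = 13.26 V.
Zeroing V_s shorts the top of R1' to ground, so R_th = R1' ‖ R2 = 1.727 kΩ.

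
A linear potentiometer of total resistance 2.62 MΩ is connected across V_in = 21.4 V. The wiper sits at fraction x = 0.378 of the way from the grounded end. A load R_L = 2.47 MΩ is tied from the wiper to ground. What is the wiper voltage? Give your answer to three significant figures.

The pot divides into 1.630 MΩ above the wiper and 0.9904 MΩ below.
(x·R_p) ‖ R_L = 0.7069 MΩ.
V_out = 21.4 × 0.7069/(1.630 + 0.7069) = 6.474 V.

V_out ≈ 6.47 V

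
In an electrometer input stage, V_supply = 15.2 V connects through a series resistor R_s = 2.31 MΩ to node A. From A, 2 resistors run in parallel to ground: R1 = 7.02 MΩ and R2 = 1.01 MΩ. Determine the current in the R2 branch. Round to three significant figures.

Equivalent of the parallel group: R_p = 0.8830 MΩ.
V_A = 15.2 × 0.8830/3.193 = 4.203 V.
Branch current I = V_A/R2 = 4.203/1.01 = 4.162 µA.

I ≈ 4.16 µA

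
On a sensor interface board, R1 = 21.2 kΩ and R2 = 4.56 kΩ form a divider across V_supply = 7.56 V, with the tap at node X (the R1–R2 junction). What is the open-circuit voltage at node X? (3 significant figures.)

V_th ≈ 1.34 V

V_th is the unloaded tap voltage: V_supply · R2/(R1+R2) = 7.56 × 0.1770 = 1.338 V.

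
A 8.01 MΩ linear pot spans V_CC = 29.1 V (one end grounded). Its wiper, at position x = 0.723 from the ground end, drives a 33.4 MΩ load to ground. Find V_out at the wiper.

V_out ≈ 20.1 V

Lower segment x·R_p = 5.791 MΩ; upper segment (1−x)·R_p = 2.219 MΩ.
(x·R_p) ‖ R_L = 4.935 MΩ.
Loaded-divider output: V_out = 29.1 × 0.6899 = 20.08 V.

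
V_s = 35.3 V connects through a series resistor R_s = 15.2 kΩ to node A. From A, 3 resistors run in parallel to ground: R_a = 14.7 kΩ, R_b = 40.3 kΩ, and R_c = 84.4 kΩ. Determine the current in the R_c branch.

Combine the parallel branches: R_p = (1/14.7 + 1/40.3 + 1/84.4)⁻¹ = 9.552 kΩ.
Node voltage V_A = V_s · R_p/(R_s + R_p) = 35.3 × 0.3859 = 13.62 V.
I(R_c) = V_A / R_c = 13.62/84.4 = 0.1614 mA.

I ≈ 0.161 mA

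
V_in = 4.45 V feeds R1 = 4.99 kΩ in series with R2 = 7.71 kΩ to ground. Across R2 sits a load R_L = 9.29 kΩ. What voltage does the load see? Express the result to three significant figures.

V_out ≈ 2.04 V

First combine the lower leg with the load: R2 ‖ R_L = 4.213 kΩ.
Then V_out = V_in · R2'/(R1 + R2') = 4.45 × 4.213/9.203 = 2.037 V.
(Unloaded it would be 2.70 V; the load pulls it down.)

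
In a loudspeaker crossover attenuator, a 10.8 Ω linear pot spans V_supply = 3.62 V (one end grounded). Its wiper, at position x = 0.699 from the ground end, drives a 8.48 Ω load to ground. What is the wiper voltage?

Lower segment x·R_p = 7.549 Ω; upper segment (1−x)·R_p = 3.251 Ω.
(x·R_p) ‖ R_L = 3.994 Ω.
Then V_out = V_supply · 3.994/(3.251 + 3.994) = 1.996 V.

V_out ≈ 2.00 V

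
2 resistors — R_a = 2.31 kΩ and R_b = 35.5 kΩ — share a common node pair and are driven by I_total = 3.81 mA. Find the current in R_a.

I ≈ 3.58 mA

For two parallel branches, I_k = I_total · (other R)/(sum of R).
I(R_a) = 3.81 × 35.5/(2.31 + 35.5) = 3.81 × 0.9389 = 3.577 mA.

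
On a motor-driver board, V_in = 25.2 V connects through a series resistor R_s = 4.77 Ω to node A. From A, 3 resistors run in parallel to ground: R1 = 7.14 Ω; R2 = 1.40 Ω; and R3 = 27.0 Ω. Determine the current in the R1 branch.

Equivalent of the parallel group: R_p = 1.122 Ω.
V_A = 25.2 × 1.122/5.892 = 4.798 V.
I(R1) = V_A / R1 = 4.798/7.14 = 0.6720 A.
(Check via current divider: I_total = 4.277 A; share G_k/ΣG = 0.1571 → same result.)

I ≈ 0.672 A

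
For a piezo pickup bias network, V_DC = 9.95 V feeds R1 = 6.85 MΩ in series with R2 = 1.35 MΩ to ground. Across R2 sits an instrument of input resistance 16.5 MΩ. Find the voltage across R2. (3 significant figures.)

V_out ≈ 1.53 V

The load sits in parallel with R2, giving an effective lower resistance R2' = R2·R_L/(R2+R_L) = 1.248 MΩ.
Then V_out = V_DC · R2'/(R1 + R2') = 9.95 × 1.248/8.098 = 1.533 V.
(Unloaded it would be 1.64 V; the load pulls it down.)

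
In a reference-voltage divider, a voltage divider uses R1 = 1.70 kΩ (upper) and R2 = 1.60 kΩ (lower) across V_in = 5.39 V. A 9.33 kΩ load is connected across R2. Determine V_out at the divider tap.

R2 ‖ R_L = (1.60 × 9.33)/(1.60 + 9.33) = 1.366 kΩ.
Then V_out = V_in · R2'/(R1 + R2') = 5.39 × 1.366/3.066 = 2.401 V.
(Unloaded it would be 2.61 V; the load pulls it down.)

V_out ≈ 2.40 V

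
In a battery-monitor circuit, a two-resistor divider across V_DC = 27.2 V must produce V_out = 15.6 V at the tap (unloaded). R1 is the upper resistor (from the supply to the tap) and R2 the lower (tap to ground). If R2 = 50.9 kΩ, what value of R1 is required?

R1 ≈ 37.8 kΩ

The divider ratio is R2/(R1+R2) = 15.6/27.2 = 0.5735.
Rearranging, R1 = R2·(1−k)/k = 50.9 × 0.7436 = 37.85 kΩ.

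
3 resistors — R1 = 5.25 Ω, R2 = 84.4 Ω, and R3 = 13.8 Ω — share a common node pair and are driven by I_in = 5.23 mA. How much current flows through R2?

I ≈ 0.226 mA

Conductances: ΣG = 1/5.25 + 1/84.4 + 1/13.8 = 0.2748 (1/Ω).
R2 takes the fraction G_k/ΣG = 0.01185/0.2748 = 0.04312, so I = 5.23 × 0.04312 = 0.2255 mA.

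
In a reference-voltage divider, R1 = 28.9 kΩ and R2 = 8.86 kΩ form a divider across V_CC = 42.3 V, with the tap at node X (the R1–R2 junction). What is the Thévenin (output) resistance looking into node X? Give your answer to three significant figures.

With V_CC suppressed (replaced by a short), R_th = R1 ‖ R2 = (28.90 × 8.86)/(28.90 + 8.86) = 6.781 kΩ.

R_th ≈ 6.78 kΩ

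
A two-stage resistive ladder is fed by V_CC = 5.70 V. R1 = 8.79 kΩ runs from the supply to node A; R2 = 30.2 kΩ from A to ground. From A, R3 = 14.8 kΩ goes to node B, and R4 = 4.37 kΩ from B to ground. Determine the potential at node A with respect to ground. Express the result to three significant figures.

V_A ≈ 3.26 V

Node A sees R2 in parallel with the series input of stage 2, R3 + R4 = 19.17 kΩ.
R2 ‖ (R3+R4) = 11.73 kΩ.
First divider: V_A = V_CC · 11.73/(8.79 + 11.73) = 3.258 V.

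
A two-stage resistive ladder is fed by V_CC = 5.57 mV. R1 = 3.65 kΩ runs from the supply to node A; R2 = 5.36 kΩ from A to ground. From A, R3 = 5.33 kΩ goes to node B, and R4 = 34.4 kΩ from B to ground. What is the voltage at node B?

The second stage (R3 + R4 = 39.73 kΩ) loads node A in parallel with R2.
R2 ‖ (R3+R4) = 4.723 kΩ.
V_A = 5.57 × 4.723/(3.65 + 4.723) = 3.142 mV.
V_B = V_A × 0.8658 = 2.720 mV.

V_B ≈ 2.72 mV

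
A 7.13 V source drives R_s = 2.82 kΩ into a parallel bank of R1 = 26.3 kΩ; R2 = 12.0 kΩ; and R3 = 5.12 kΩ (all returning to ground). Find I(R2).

Parallel bank: R_p = 1/(1/26.3 + 1/12.0 + 1/5.12) = 3.158 kΩ.
V_A by voltage divider: V_A = 7.13 × 3.158/(2.82 + 3.158) = 3.766 V.
I(R2) = V_A / R2 = 3.766/12.0 = 0.3139 mA.

I ≈ 0.314 mA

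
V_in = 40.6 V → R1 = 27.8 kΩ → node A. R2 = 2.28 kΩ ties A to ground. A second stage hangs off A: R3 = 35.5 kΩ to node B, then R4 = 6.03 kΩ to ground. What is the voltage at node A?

The second stage (R3 + R4 = 41.53 kΩ) loads node A in parallel with R2.
R2 ‖ (R3+R4) = 2.161 kΩ.
V_A = 40.6 × 2.161/(27.8 + 2.161) = 2.929 V.

V_A ≈ 2.93 V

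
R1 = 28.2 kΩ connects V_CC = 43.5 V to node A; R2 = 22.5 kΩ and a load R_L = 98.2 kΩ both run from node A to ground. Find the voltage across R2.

First combine the lower leg with the load: R2 ‖ R_L = 18.31 kΩ.
Voltage divider with the loaded lower leg: V_out = 43.5 × 18.31/(28.2 + 18.31) = 43.5 × 0.3936 = 17.12 V.

V_out ≈ 17.1 V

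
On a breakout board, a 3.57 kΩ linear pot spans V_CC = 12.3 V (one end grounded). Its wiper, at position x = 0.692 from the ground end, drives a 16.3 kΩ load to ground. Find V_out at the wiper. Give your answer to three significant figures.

The pot divides into 1.100 kΩ above the wiper and 2.470 kΩ below.
(x·R_p) ‖ R_L = 2.145 kΩ.
Loaded-divider output: V_out = 12.3 × 0.6611 = 8.132 V.

V_out ≈ 8.13 V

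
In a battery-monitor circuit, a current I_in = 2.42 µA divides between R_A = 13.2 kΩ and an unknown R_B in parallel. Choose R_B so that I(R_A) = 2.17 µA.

Two-branch current divider: I_A = I_in · R_B/(R_A + R_B).
2.17/2.42 = R_B/(R_A + R_B) → R_B = R_A · (0.8967)/(1 − 0.8967) = 13.2 × 8.680 = 114.6 kΩ.

R_B ≈ 115 kΩ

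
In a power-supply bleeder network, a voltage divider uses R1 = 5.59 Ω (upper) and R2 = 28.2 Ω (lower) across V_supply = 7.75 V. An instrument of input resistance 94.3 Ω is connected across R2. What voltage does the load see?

The load sits in parallel with R2, giving an effective lower resistance R2' = R2·R_L/(R2+R_L) = 21.71 Ω.
Then V_out = V_supply · R2'/(R1 + R2') = 7.75 × 21.71/27.30 = 6.163 V.
(Unloaded it would be 6.47 V; the load pulls it down.)

V_out ≈ 6.16 V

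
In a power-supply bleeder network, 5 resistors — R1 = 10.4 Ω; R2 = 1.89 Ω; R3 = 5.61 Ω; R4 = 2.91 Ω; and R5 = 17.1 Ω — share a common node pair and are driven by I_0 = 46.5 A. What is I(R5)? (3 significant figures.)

Total conductance ΣG = 1/10.4 + 1/1.89 + 1/5.61 + 1/2.91 + 1/17.1 = 1.206 (units of 1/Ω).
Current divider: I(R5) = I_0 · G_k/ΣG = 46.5 × (0.05848/1.206) = 46.5 × 0.04851 = 2.256 A.

I ≈ 2.26 A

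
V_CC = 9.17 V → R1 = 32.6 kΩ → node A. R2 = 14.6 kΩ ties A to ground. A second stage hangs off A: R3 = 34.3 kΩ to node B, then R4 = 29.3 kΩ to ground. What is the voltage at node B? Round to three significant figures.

The second stage (R3 + R4 = 63.60 kΩ) loads node A in parallel with R2.
R2 ‖ (R3+R4) = 11.87 kΩ.
So V_A = 9.17 × 0.2670 = 2.448 V.
Then the unloaded second divider: V_B = V_A × R4/(R3+R4) = 2.448 × 0.4607 = 1.128 V.

V_B ≈ 1.13 V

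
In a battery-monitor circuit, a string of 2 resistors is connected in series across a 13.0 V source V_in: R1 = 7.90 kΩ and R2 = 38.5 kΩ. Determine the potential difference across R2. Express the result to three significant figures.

V ≈ 10.8 V

Series total: ΣR = 7.90 + 38.5 = 46.40 kΩ.
By the voltage-divider rule, V = 13.0 × 38.50/46.40 = 10.79 V.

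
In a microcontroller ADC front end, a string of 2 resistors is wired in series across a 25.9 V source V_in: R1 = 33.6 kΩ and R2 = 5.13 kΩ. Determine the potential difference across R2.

V ≈ 3.43 V

Series total: ΣR = 33.6 + 5.13 = 38.73 kΩ.
V = V_in · R/ΣR = 25.9 × 0.1325 = 3.431 V.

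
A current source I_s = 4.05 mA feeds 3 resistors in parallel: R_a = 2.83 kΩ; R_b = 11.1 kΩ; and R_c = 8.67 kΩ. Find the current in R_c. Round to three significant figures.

Conductances: ΣG = 1/2.83 + 1/11.1 + 1/8.67 = 0.5588 (1/kΩ).
Current divider: I(R_c) = I_s · G_k/ΣG = 4.05 × (0.1153/0.5588) = 4.05 × 0.2064 = 0.8360 mA.

I ≈ 0.836 mA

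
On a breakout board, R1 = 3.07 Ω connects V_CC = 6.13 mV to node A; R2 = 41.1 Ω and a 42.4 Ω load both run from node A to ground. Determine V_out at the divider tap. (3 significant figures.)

V_out ≈ 5.34 mV

The load sits in parallel with R2, giving an effective lower resistance R2' = R2·R_L/(R2+R_L) = 20.87 Ω.
Now apply the divider: V_out = 6.13 × 0.8718 = 5.344 mV.
(Unloaded it would be 5.70 mV; the load pulls it down.)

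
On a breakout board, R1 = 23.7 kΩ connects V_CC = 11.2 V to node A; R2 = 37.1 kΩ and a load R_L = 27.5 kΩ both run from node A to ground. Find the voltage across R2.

R2 ‖ R_L = (37.1 × 27.5)/(37.1 + 27.5) = 15.79 kΩ.
Now apply the divider: V_out = 11.2 × 0.3999 = 4.479 V.

V_out ≈ 4.48 V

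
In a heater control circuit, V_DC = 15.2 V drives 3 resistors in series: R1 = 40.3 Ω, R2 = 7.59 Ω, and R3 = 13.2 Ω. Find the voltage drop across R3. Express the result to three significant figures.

ΣR = 40.3 + 7.59 + 13.2 = 61.09 Ω.
V = V_DC · R/ΣR = 15.2 × 0.2161 = 3.284 V.

V ≈ 3.28 V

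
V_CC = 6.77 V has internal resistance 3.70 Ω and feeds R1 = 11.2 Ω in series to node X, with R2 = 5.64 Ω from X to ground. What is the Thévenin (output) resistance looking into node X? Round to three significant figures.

R1' = 3.70 + 11.2 = 14.90 Ω (source resistance + R1).
Zeroing V_CC shorts the top of R1' to ground, so R_th = R1' ‖ R2 = 4.091 Ω.

R_th ≈ 4.09 Ω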